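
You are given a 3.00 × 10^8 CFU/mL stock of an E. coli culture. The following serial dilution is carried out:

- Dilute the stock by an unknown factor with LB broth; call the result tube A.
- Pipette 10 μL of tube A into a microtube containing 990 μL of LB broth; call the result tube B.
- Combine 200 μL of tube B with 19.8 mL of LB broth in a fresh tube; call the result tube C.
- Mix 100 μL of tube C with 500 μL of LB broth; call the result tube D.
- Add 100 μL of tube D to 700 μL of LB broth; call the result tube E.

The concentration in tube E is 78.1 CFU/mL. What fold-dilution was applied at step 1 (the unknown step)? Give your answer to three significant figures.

Step 1: unknown factor x
Step 2: 10 μL + 990 μL = 1000 μL total → factor 1000/10 = 100
Step 3: 200 μL + 19.8 mL = 20000 μL total → factor 20000/200 = 100
Step 4: 100 μL + 500 μL = 600 μL total → factor 600/100 = 6
Step 5: 100 μL + 700 μL = 800 μL total → factor 800/100 = 8
Product of known-step factors = 4.8 × 10^5
Overall factor = 3.00 × 10^8 CFU/mL / (78.1 CFU/mL) = 3.8412 × 10^6
x = 3.8412 × 10^6 / 4.8 × 10^5 = 8.00

8.00-fold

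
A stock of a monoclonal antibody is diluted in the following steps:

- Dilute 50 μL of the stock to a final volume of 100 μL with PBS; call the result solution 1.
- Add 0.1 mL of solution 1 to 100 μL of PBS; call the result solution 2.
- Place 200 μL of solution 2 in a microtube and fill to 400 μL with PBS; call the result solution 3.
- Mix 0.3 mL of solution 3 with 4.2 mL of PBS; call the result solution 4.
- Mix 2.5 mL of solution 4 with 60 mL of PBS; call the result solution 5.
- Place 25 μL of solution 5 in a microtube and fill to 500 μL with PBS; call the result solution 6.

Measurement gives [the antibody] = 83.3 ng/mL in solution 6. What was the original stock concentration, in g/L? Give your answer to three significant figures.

Step 1: 50 μL brought to 100 μL → factor 100/50 = 2
Step 2: 0.1 mL + 100 μL = 0.2 mL total → factor 0.2/0.1 = 2
Step 3: 200 μL brought to 400 μL → factor 400/200 = 2
Step 4: 0.3 mL + 4.2 mL = 4.5 mL total → factor 4.5/0.3 = 15
Step 5: 2.5 mL + 60 mL = 62.5 mL total → factor 62.5/2.5 = 25
Step 6: 25 μL brought to 500 μL → factor 500/25 = 20
Overall dilution factor = 2 × 2 × 2 × 15 × 25 × 20 = 60000
Stock = 83.3 ng/mL × 60000 = 4.998 × 10^6 ng/mL = 5.00 g/L

5.00 g/L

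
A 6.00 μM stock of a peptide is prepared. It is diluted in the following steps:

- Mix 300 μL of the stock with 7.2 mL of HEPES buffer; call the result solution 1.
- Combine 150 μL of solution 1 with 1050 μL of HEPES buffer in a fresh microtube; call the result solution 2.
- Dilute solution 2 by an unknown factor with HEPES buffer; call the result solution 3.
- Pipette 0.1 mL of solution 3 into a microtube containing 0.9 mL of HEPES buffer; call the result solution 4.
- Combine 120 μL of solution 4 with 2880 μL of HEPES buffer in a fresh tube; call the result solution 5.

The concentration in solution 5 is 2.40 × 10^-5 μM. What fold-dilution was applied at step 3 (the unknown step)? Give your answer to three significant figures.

5.00-fold

Step 1: 300 μL + 7.2 mL = 7500 μL total → factor 7500/300 = 25
Step 2: 150 μL + 1050 μL = 1200 μL total → factor 1200/150 = 8
Step 3: unknown factor x
Step 4: 0.1 mL + 0.9 mL = 1 mL total → factor 1/0.1 = 10
Step 5: 120 μL + 2880 μL = 3000 μL total → factor 3000/120 = 25
Product of known-step factors = 50000
Overall factor = 6.00 μM / (2.40 × 10^-5 μM) = 2.5 × 10^5
x = 2.5 × 10^5 / 50000 = 5.00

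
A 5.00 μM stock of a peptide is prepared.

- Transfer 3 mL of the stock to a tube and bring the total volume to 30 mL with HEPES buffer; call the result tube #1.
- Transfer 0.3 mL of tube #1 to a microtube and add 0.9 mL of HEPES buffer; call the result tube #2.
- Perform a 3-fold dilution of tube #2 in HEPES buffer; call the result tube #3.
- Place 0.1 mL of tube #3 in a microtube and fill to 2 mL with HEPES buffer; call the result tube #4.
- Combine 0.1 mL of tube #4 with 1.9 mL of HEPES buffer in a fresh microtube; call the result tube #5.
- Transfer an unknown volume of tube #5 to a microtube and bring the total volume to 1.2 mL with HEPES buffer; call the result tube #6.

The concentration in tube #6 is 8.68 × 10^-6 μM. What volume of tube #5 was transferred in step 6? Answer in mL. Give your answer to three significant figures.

0.100 mL

Step 1: 3 mL brought to 30 mL → factor 30/3 = 10
Step 2: 0.3 mL + 0.9 mL = 1.2 mL total → factor 1.2/0.3 = 4
Step 3: 3-fold → factor 3
Step 4: 0.1 mL brought to 2 mL → factor 2/0.1 = 20
Step 5: 0.1 mL + 1.9 mL = 2 mL total → factor 2/0.1 = 20
Step 6: v brought to 1.2 mL → factor = 1.2 mL/v
Product of known-step factors = 48000
Overall factor = 5.00 μM / (8.68 × 10^-6 μM) = 5.7604 × 10^5
Step-6 factor = 5.7604 × 10^5 / 48000 = 12.001
v = 1.2 mL / 12.001 = 0.100 mL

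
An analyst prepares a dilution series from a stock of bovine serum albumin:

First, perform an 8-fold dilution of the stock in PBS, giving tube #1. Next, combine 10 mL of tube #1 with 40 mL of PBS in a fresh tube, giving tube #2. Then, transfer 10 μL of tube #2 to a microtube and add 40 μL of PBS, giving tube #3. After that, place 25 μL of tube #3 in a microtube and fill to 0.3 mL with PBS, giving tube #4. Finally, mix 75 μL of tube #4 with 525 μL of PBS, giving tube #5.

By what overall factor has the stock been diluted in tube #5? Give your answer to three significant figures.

Step 1: 8-fold → factor 8
Step 2: 10 mL + 40 mL = 50 mL total → factor 50/10 = 5
Step 3: 10 μL + 40 μL = 50 μL total → factor 50/10 = 5
Step 4: 25 μL brought to 0.3 mL → factor 300/25 = 12
Step 5: 75 μL + 525 μL = 600 μL total → factor 600/75 = 8
Overall dilution factor = 8 × 5 × 5 × 12 × 8 = 19200

1.92 × 10^4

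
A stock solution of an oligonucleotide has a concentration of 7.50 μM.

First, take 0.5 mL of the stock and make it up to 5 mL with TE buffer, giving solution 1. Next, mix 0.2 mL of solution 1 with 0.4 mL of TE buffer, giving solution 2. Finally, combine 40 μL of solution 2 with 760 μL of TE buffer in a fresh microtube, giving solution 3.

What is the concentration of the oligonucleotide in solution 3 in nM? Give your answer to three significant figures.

12.5 nM

Step 1: 0.5 mL brought to 5 mL → factor 5/0.5 = 10
Step 2: 0.2 mL + 0.4 mL = 0.6 mL total → factor 0.6/0.2 = 3
Step 3: 40 μL + 760 μL = 800 μL total → factor 800/40 = 20
Dilution factor through solution 3 = 10 × 3 × 20 = 600
[solution 3] = 7.50 μM / 600 = 0.01250 μM = 12.5 nM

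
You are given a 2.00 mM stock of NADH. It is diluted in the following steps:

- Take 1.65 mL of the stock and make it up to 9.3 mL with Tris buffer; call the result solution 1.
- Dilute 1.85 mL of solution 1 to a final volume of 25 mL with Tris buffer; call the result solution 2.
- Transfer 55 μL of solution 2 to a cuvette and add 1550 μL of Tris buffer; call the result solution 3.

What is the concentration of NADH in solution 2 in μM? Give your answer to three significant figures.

Step 1: 1.65 mL brought to 9.3 mL → factor 9.3/1.65 = 5.6364
Step 2: 1.85 mL brought to 25 mL → factor 25/1.85 = 13.514
Dilution factor through solution 2 = 5.6364 × 13.514 = 76.167
[solution 2] = 2.00 mM / 76.167 = 0.02626 mM = 26.3 μM

26.3 μM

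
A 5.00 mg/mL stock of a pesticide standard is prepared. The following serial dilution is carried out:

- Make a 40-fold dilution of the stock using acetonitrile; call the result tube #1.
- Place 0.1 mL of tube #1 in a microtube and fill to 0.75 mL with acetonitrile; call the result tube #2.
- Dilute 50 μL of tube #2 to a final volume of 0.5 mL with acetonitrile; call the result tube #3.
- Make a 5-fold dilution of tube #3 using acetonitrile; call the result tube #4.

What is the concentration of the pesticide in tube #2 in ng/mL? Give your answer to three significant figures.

Step 1: 40-fold → factor 40
Step 2: 0.1 mL brought to 0.75 mL → factor 0.75/0.1 = 7.5
Dilution factor through tube #2 = 40 × 7.5 = 300
[tube #2] = 5.00 mg/mL / 300 = 0.01667 mg/mL = 1.67 × 10^4 ng/mL

1.67 × 10^4 ng/mL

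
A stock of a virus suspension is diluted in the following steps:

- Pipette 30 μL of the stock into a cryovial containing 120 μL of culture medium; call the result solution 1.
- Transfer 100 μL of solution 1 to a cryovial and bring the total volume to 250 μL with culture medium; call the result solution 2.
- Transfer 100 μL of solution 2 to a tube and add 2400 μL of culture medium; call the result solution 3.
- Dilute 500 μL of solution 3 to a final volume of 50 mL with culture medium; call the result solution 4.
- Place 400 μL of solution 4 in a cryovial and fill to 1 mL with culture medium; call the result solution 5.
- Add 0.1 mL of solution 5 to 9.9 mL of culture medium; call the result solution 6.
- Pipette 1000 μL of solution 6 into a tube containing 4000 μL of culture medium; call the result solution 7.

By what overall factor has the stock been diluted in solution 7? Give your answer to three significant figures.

3.91 × 10^7

Step 1: 30 μL + 120 μL = 150 μL total → factor 150/30 = 5
Step 2: 100 μL brought to 250 μL → factor 250/100 = 2.5
Step 3: 100 μL + 2400 μL = 2500 μL total → factor 2500/100 = 25
Step 4: 500 μL brought to 50 mL → factor 50000/500 = 100
Step 5: 400 μL brought to 1 mL → factor 1000/400 = 2.5
Step 6: 0.1 mL + 9.9 mL = 10 mL total → factor 10/0.1 = 100
Step 7: 1000 μL + 4000 μL = 5000 μL total → factor 5000/1000 = 5
Overall dilution factor = 5 × 2.5 × 25 × 100 × 2.5 × 100 × 5 = 3.9062 × 10^7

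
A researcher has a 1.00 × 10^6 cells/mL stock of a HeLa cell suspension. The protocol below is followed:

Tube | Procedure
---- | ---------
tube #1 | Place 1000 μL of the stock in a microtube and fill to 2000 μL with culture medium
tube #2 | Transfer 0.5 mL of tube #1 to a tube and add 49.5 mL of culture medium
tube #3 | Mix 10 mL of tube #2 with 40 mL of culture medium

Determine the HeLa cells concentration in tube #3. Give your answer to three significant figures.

Step 1: 1000 μL brought to 2000 μL → factor 2000/1000 = 2
Step 2: 0.5 mL + 49.5 mL = 50 mL total → factor 50/0.5 = 100
Step 3: 10 mL + 40 mL = 50 mL total → factor 50/10 = 5
Overall dilution factor = 2 × 100 × 5 = 1000
Final = 1.00 × 10^6 cells/mL / 1000 = 1.00 × 10^3 cells/mL

1.00 × 10^3 cells/mL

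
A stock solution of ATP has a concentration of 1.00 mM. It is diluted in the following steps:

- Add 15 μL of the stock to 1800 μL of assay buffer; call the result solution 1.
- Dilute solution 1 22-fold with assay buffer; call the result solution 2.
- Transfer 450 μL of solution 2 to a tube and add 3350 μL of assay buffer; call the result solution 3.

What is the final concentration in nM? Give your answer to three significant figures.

44.5 nM

Step 1: 15 μL + 1800 μL = 1815 μL total → factor 1815/15 = 121
Step 2: 22-fold → factor 22
Step 3: 450 μL + 3350 μL = 3800 μL total → factor 3800/450 = 8.4444
Overall dilution factor = 121 × 22 × 8.4444 = 22479
Final = 1.00 mM / 22479 = 4.449 × 10^-5 mM = 44.5 nM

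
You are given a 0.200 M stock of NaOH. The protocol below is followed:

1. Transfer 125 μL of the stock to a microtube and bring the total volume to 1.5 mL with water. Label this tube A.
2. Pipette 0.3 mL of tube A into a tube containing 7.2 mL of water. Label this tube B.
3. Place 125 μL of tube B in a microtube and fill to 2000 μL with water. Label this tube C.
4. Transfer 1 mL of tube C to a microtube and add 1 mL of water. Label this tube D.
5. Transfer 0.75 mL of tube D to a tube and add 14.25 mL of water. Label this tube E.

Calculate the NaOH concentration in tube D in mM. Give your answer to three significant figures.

Step 1: 125 μL brought to 1.5 mL → factor 1500/125 = 12
Step 2: 0.3 mL + 7.2 mL = 7.5 mL total → factor 7.5/0.3 = 25
Step 3: 125 μL brought to 2000 μL → factor 2000/125 = 16
Step 4: 1 mL + 1 mL = 2 mL total → factor 2/1 = 2
Dilution factor through tube D = 12 × 25 × 16 × 2 = 9600
[tube D] = 0.200 M / 9600 = 2.083 × 10^-5 M = 0.0208 mM

0.0208 mM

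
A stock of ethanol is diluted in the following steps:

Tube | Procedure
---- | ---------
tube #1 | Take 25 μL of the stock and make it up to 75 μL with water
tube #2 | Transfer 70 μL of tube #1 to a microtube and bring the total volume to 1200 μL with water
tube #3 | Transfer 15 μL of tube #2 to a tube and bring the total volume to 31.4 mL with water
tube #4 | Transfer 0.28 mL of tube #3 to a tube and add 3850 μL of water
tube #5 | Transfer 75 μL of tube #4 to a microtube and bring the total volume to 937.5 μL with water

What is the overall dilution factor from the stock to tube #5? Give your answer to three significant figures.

1.98 × 10^7

Step 1: 25 μL brought to 75 μL → factor 75/25 = 3
Step 2: 70 μL brought to 1200 μL → factor 1200/70 = 17.143
Step 3: 15 μL brought to 31.4 mL → factor 31400/15 = 2093.3
Step 4: 0.28 mL + 3850 μL = 4.13 mL total → factor 4.13/0.28 = 14.75
Step 5: 75 μL brought to 937.5 μL → factor 937.5/75 = 12.5
Overall dilution factor = 3 × 17.143 × 2093.3 × 14.75 × 12.5 = 1.9849 × 10^7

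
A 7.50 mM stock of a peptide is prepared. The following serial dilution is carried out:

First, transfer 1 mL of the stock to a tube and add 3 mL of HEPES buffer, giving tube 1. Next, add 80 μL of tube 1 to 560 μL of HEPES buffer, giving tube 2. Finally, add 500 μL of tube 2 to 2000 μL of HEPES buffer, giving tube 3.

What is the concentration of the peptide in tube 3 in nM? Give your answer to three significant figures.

Step 1: 1 mL + 3 mL = 4 mL total → factor 4/1 = 4
Step 2: 80 μL + 560 μL = 640 μL total → factor 640/80 = 8
Step 3: 500 μL + 2000 μL = 2500 μL total → factor 2500/500 = 5
Overall dilution factor = 4 × 8 × 5 = 160
Final = 7.50 mM / 160 = 0.04688 mM = 4.69 × 10^4 nM

4.69 × 10^4 nM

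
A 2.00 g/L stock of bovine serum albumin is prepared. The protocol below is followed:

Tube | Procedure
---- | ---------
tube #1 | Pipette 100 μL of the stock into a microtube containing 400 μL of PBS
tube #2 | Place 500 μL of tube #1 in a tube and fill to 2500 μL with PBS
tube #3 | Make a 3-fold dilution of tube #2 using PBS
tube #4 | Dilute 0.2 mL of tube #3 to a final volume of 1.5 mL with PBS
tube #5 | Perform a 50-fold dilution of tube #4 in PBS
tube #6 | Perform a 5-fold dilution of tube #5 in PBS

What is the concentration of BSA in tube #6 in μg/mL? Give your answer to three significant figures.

Step 1: 100 μL + 400 μL = 500 μL total → factor 500/100 = 5
Step 2: 500 μL brought to 2500 μL → factor 2500/500 = 5
Step 3: 3-fold → factor 3
Step 4: 0.2 mL brought to 1.5 mL → factor 1.5/0.2 = 7.5
Step 5: 50-fold → factor 50
Step 6: 5-fold → factor 5
Overall dilution factor = 5 × 5 × 3 × 7.5 × 50 × 5 = 1.4062 × 10^5
Final = 2.00 g/L / 1.4062 × 10^5 = 1.422 × 10^-5 g/L = 0.0142 μg/mL

0.0142 μg/mL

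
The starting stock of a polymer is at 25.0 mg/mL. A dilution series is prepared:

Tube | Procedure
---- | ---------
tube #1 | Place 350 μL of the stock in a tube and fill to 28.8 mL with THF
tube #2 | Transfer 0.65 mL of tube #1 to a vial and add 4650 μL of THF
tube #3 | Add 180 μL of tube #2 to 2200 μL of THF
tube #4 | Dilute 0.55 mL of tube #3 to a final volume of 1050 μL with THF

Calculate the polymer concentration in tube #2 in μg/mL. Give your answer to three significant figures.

37.3 μg/mL

Step 1: 350 μL brought to 28.8 mL → factor 28800/350 = 82.286
Step 2: 0.65 mL + 4650 μL = 5.3 mL total → factor 5.3/0.65 = 8.1538
Dilution factor through tube #2 = 82.286 × 8.1538 = 670.95
[tube #2] = 25.0 mg/mL / 670.95 = 0.03726 mg/mL = 37.3 μg/mL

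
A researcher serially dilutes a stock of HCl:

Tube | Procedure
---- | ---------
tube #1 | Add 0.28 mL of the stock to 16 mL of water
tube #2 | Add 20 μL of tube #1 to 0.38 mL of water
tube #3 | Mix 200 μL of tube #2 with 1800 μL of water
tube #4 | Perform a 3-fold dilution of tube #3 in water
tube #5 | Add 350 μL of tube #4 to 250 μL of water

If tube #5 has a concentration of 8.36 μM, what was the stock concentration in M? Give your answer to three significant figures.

Step 1: 0.28 mL + 16 mL = 16.28 mL total → factor 16.28/0.28 = 58.143
Step 2: 20 μL + 0.38 mL = 400 μL total → factor 400/20 = 20
Step 3: 200 μL + 1800 μL = 2000 μL total → factor 2000/200 = 10
Step 4: 3-fold → factor 3
Step 5: 350 μL + 250 μL = 600 μL total → factor 600/350 = 1.7143
Overall dilution factor = 58.143 × 20 × 10 × 3 × 1.7143 = 59804
Stock = 8.36 μM × 59804 = 5.000 × 10^5 μM = 0.500 M

0.500 M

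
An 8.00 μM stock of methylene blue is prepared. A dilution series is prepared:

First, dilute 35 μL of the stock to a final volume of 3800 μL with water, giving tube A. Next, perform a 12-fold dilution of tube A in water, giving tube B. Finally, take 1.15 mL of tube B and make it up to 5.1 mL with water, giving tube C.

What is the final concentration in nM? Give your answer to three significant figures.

1.38 nM

Step 1: 35 μL brought to 3800 μL → factor 3800/35 = 108.57
Step 2: 12-fold → factor 12
Step 3: 1.15 mL brought to 5.1 mL → factor 5.1/1.15 = 4.4348
Overall dilution factor = 108.57 × 12 × 4.4348 = 5777.9
Final = 8.00 μM / 5777.9 = 0.001385 μM = 1.38 nM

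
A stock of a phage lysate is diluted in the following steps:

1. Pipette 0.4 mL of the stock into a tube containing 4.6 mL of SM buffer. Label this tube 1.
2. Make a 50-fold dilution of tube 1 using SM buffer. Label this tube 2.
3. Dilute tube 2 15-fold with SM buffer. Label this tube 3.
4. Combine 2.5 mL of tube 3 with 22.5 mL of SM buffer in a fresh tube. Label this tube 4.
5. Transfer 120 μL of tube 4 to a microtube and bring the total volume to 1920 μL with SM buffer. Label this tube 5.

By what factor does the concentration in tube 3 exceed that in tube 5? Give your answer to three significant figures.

160

Step 1: 0.4 mL + 4.6 mL = 5 mL total → factor 5/0.4 = 12.5
Step 2: 50-fold → factor 50
Step 3: 15-fold → factor 15
Step 4: 2.5 mL + 22.5 mL = 25 mL total → factor 25/2.5 = 10
Step 5: 120 μL brought to 1920 μL → factor 1920/120 = 16
Dilution factor to tube 3 = 9375; to tube 5 = 1.5 × 10^6
[tube 3]/[tube 5] = (factor to tube 5)/(factor to tube 3) = 1.5 × 10^6/9375 = 160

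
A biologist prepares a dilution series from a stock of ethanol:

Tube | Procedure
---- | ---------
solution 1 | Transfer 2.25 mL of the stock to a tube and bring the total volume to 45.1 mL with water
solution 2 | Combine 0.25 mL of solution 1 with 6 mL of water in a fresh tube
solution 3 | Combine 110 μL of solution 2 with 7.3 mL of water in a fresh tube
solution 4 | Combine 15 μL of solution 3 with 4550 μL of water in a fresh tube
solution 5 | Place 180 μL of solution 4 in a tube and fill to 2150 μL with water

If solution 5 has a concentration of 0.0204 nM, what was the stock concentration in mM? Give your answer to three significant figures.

Step 1: 2.25 mL brought to 45.1 mL → factor 45.1/2.25 = 20.044
Step 2: 0.25 mL + 6 mL = 6.25 mL total → factor 6.25/0.25 = 25
Step 3: 110 μL + 7.3 mL = 7410 μL total → factor 7410/110 = 67.364
Step 4: 15 μL + 4550 μL = 4565 μL total → factor 4565/15 = 304.33
Step 5: 180 μL brought to 2150 μL → factor 2150/180 = 11.944
Overall dilution factor = 20.044 × 25 × 67.364 × 304.33 × 11.944 = 1.2271 × 10^8
Stock = 0.0204 nM × 1.2271 × 10^8 = 2.503 × 10^6 nM = 2.50 mM

2.50 mM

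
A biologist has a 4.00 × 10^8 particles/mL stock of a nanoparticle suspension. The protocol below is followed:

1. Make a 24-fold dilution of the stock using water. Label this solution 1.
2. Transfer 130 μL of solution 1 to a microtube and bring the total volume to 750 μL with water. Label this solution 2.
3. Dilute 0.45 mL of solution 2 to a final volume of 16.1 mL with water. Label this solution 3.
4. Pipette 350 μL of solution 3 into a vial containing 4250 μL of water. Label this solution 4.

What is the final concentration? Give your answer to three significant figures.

Step 1: 24-fold → factor 24
Step 2: 130 μL brought to 750 μL → factor 750/130 = 5.7692
Step 3: 0.45 mL brought to 16.1 mL → factor 16.1/0.45 = 35.778
Step 4: 350 μL + 4250 μL = 4600 μL total → factor 4600/350 = 13.143
Overall dilution factor = 24 × 5.7692 × 35.778 × 13.143 = 65108
Final = 4.00 × 10^8 particles/mL / 65108 = 6.14 × 10^3 particles/mL

6.14 × 10^3 particles/mL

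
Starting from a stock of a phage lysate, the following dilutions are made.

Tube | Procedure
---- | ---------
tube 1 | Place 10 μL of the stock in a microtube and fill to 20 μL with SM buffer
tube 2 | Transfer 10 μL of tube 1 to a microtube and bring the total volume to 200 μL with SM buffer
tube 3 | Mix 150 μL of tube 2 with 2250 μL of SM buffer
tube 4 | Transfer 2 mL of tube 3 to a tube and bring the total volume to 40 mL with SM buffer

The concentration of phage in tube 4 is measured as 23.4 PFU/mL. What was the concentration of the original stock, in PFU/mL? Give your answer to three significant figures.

Step 1: 10 μL brought to 20 μL → factor 20/10 = 2
Step 2: 10 μL brought to 200 μL → factor 200/10 = 20
Step 3: 150 μL + 2250 μL = 2400 μL total → factor 2400/150 = 16
Step 4: 2 mL brought to 40 mL → factor 40/2 = 20
Overall dilution factor = 2 × 20 × 16 × 20 = 12800
Stock = 23.4 PFU/mL × 12800 = 3.00 × 10^5 PFU/mL

3.00 × 10^5 PFU/mL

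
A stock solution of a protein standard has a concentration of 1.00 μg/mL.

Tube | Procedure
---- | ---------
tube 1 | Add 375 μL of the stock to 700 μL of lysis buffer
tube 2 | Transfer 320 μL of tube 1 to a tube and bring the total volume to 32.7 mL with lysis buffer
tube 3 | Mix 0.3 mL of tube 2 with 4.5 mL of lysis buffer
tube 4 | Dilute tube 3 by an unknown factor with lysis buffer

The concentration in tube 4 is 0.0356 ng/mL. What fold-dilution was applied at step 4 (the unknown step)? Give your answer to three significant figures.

Step 1: 375 μL + 700 μL = 1075 μL total → factor 1075/375 = 2.8667
Step 2: 320 μL brought to 32.7 mL → factor 32700/320 = 102.19
Step 3: 0.3 mL + 4.5 mL = 4.8 mL total → factor 4.8/0.3 = 16
Step 4: unknown factor x
Product of known-step factors = 4687
Overall factor = 1.00 μg/mL / (0.0356 ng/mL) = 28090
x = 28090 / 4687 = 5.99

5.99-fold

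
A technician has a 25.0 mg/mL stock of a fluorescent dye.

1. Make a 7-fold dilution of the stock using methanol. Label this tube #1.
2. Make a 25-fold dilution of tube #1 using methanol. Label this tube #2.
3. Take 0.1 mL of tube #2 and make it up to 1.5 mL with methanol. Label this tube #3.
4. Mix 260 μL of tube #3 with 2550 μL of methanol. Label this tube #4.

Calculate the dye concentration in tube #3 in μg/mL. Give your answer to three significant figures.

Step 1: 7-fold → factor 7
Step 2: 25-fold → factor 25
Step 3: 0.1 mL brought to 1.5 mL → factor 1.5/0.1 = 15
Dilution factor through tube #3 = 7 × 25 × 15 = 2625
[tube #3] = 25.0 mg/mL / 2625 = 0.009524 mg/mL = 9.52 μg/mL

9.52 μg/mL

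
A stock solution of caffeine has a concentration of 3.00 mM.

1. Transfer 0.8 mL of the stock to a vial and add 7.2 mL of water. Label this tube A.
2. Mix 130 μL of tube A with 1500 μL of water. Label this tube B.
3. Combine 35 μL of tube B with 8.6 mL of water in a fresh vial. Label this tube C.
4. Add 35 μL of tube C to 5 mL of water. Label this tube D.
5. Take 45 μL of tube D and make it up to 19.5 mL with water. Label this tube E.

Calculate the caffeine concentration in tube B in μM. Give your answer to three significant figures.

Step 1: 0.8 mL + 7.2 mL = 8 mL total → factor 8/0.8 = 10
Step 2: 130 μL + 1500 μL = 1630 μL total → factor 1630/130 = 12.538
Dilution factor through tube B = 10 × 12.538 = 125.38
[tube B] = 3.00 mM / 125.38 = 0.02393 mM = 23.9 μM

23.9 μM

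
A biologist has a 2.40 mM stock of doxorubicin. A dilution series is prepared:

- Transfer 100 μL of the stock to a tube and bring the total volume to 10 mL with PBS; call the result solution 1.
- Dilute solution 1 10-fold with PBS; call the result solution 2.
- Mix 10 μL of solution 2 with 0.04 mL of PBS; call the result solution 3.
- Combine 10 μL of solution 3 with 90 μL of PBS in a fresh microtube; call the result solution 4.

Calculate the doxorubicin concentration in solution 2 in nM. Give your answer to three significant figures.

Step 1: 100 μL brought to 10 mL → factor 10000/100 = 100
Step 2: 10-fold → factor 10
Dilution factor through solution 2 = 100 × 10 = 1000
[solution 2] = 2.40 mM / 1000 = 0.002400 mM = 2.40 × 10^3 nM

2.40 × 10^3 nM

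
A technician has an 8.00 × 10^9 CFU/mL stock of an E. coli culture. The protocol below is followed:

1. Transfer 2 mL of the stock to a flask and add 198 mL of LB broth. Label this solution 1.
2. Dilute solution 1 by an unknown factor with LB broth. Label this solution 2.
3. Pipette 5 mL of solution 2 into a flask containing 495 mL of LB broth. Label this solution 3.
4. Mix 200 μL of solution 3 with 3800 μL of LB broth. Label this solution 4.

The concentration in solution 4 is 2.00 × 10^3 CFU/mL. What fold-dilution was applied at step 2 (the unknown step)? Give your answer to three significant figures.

Step 1: 2 mL + 198 mL = 200 mL total → factor 200/2 = 100
Step 2: unknown factor x
Step 3: 5 mL + 495 mL = 500 mL total → factor 500/5 = 100
Step 4: 200 μL + 3800 μL = 4000 μL total → factor 4000/200 = 20
Product of known-step factors = 2 × 10^5
Overall factor = 8.00 × 10^9 CFU/mL / (2.00 × 10^3 CFU/mL) = 4 × 10^6
x = 4 × 10^6 / 2 × 10^5 = 20.0

20.0-fold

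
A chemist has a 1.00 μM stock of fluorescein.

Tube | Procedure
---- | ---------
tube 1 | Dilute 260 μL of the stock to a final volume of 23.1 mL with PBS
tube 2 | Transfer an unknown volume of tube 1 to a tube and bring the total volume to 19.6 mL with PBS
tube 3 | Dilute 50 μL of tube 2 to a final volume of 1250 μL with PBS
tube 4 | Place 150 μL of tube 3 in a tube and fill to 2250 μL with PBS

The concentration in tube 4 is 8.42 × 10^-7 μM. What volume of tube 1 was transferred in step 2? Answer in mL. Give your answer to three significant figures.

Step 1: 260 μL brought to 23.1 mL → factor 23100/260 = 88.846
Step 2: v brought to 19.6 mL → factor = 19.6 mL/v
Step 3: 50 μL brought to 1250 μL → factor 1250/50 = 25
Step 4: 150 μL brought to 2250 μL → factor 2250/150 = 15
Product of known-step factors = 33317
Overall factor = 1.00 μM / (8.42 × 10^-7 μM) = 1.1876 × 10^6
Step-2 factor = 1.1876 × 10^6 / 33317 = 35.647
v = 19.6 mL / 35.647 = 0.550 mL

0.550 mL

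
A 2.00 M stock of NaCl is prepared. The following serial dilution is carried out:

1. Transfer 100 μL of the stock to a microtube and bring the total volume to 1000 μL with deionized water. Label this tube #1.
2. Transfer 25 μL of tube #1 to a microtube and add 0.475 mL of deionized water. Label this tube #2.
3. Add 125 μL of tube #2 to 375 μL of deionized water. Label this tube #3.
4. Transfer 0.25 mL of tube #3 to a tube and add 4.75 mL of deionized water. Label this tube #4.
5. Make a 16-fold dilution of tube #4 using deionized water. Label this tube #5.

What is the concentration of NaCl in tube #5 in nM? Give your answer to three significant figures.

Step 1: 100 μL brought to 1000 μL → factor 1000/100 = 10
Step 2: 25 μL + 0.475 mL = 500 μL total → factor 500/25 = 20
Step 3: 125 μL + 375 μL = 500 μL total → factor 500/125 = 4
Step 4: 0.25 mL + 4.75 mL = 5 mL total → factor 5/0.25 = 20
Step 5: 16-fold → factor 16
Overall dilution factor = 10 × 20 × 4 × 20 × 16 = 2.56 × 10^5
Final = 2.00 M / 2.56 × 10^5 = 7.813 × 10^-6 M = 7.81 × 10^3 nM

7.81 × 10^3 nM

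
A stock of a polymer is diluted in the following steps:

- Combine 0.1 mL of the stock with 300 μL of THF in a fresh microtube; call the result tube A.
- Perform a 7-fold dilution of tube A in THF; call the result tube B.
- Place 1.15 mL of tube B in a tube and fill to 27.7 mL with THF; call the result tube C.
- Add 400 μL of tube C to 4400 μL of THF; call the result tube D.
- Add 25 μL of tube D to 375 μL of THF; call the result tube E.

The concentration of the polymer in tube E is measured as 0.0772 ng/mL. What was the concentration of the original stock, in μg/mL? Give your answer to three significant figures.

10.0 μg/mL

Step 1: 0.1 mL + 300 μL = 0.4 mL total → factor 0.4/0.1 = 4
Step 2: 7-fold → factor 7
Step 3: 1.15 mL brought to 27.7 mL → factor 27.7/1.15 = 24.087
Step 4: 400 μL + 4400 μL = 4800 μL total → factor 4800/400 = 12
Step 5: 25 μL + 375 μL = 400 μL total → factor 400/25 = 16
Overall dilution factor = 4 × 7 × 24.087 × 12 × 16 = 1.2949 × 10^5
Stock = 0.0772 ng/mL × 1.2949 × 10^5 = 9997 ng/mL = 10.0 μg/mL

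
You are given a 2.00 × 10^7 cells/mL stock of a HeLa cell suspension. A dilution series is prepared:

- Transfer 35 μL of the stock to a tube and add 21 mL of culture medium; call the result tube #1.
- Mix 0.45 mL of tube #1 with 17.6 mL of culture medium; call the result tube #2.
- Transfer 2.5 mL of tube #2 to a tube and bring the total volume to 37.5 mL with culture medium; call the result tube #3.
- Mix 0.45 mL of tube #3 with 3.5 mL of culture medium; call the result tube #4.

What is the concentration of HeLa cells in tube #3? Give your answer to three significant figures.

Step 1: 35 μL + 21 mL = 21035 μL total → factor 21035/35 = 601
Step 2: 0.45 mL + 17.6 mL = 18.05 mL total → factor 18.05/0.45 = 40.111
Step 3: 2.5 mL brought to 37.5 mL → factor 37.5/2.5 = 15
Dilution factor through tube #3 = 601 × 40.111 × 15 = 3.616 × 10^5
[tube #3] = 2.00 × 10^7 cells/mL / 3.616 × 10^5 = 55.3 cells/mL

55.3 cells/mL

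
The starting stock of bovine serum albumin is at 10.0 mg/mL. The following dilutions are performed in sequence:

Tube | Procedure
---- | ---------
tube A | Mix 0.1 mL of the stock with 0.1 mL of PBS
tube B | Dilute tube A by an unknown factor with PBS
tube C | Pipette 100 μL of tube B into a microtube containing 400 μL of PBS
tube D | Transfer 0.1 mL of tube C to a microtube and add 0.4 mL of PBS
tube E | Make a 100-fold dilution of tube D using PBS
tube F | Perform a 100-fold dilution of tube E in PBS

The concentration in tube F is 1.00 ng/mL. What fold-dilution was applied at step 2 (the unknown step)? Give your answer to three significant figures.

Step 1: 0.1 mL + 0.1 mL = 0.2 mL total → factor 0.2/0.1 = 2
Step 2: unknown factor x
Step 3: 100 μL + 400 μL = 500 μL total → factor 500/100 = 5
Step 4: 0.1 mL + 0.4 mL = 0.5 mL total → factor 0.5/0.1 = 5
Step 5: 100-fold → factor 100
Step 6: 100-fold → factor 100
Product of known-step factors = 5 × 10^5
Overall factor = 10.0 mg/mL / (1.00 ng/mL) = 1 × 10^7
x = 1 × 10^7 / 5 × 10^5 = 20.0

20.0-fold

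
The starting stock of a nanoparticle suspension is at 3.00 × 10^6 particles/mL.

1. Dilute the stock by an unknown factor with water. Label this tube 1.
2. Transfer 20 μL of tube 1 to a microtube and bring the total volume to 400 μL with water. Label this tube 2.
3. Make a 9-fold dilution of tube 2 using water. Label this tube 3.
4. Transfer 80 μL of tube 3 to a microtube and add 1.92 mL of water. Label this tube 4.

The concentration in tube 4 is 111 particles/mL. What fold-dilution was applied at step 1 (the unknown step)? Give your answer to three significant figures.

Step 1: unknown factor x
Step 2: 20 μL brought to 400 μL → factor 400/20 = 20
Step 3: 9-fold → factor 9
Step 4: 80 μL + 1.92 mL = 2000 μL total → factor 2000/80 = 25
Product of known-step factors = 4500
Overall factor = 3.00 × 10^6 particles/mL / (111 particles/mL) = 27027
x = 27027 / 4500 = 6.01

6.01-fold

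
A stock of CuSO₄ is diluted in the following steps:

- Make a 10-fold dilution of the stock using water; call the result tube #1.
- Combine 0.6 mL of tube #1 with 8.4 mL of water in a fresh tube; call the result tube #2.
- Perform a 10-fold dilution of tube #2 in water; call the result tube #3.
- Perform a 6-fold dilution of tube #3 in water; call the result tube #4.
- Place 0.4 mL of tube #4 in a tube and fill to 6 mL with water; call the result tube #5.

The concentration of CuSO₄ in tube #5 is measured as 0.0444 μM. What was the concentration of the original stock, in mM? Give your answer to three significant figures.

Step 1: 10-fold → factor 10
Step 2: 0.6 mL + 8.4 mL = 9 mL total → factor 9/0.6 = 15
Step 3: 10-fold → factor 10
Step 4: 6-fold → factor 6
Step 5: 0.4 mL brought to 6 mL → factor 6/0.4 = 15
Overall dilution factor = 10 × 15 × 10 × 6 × 15 = 1.35 × 10^5
Stock = 0.0444 μM × 1.35 × 10^5 = 5994 μM = 5.99 mM

5.99 mM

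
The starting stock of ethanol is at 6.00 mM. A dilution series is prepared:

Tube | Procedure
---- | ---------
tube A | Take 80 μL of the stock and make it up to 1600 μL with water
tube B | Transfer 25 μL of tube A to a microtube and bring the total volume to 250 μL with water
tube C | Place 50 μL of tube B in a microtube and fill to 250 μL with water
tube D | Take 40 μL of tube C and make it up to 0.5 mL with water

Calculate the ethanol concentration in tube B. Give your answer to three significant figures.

Step 1: 80 μL brought to 1600 μL → factor 1600/80 = 20
Step 2: 25 μL brought to 250 μL → factor 250/25 = 10
Dilution factor through tube B = 20 × 10 = 200
[tube B] = 6.00 mM / 200 = 0.0300 mM

0.0300 mM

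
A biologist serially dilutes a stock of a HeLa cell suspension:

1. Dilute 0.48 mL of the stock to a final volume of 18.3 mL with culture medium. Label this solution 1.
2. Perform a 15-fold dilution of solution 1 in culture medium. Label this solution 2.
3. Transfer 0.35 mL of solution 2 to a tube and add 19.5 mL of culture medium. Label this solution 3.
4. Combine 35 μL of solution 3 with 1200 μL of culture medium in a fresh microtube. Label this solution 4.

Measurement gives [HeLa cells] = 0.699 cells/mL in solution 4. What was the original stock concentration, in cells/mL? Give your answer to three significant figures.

Step 1: 0.48 mL brought to 18.3 mL → factor 18.3/0.48 = 38.125
Step 2: 15-fold → factor 15
Step 3: 0.35 mL + 19.5 mL = 19.85 mL total → factor 19.85/0.35 = 56.714
Step 4: 35 μL + 1200 μL = 1235 μL total → factor 1235/35 = 35.286
Overall dilution factor = 38.125 × 15 × 56.714 × 35.286 = 1.1444 × 10^6
Stock = 0.699 cells/mL × 1.1444 × 10^6 = 8.00 × 10^5 cells/mL

8.00 × 10^5 cells/mL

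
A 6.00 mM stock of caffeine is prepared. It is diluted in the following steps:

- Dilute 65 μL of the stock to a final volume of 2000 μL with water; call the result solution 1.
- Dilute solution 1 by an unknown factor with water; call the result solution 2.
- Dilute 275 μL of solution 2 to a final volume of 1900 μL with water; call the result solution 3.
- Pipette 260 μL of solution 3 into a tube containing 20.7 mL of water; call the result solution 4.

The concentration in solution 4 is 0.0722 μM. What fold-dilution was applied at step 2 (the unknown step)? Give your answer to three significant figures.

Step 1: 65 μL brought to 2000 μL → factor 2000/65 = 30.769
Step 2: unknown factor x
Step 3: 275 μL brought to 1900 μL → factor 1900/275 = 6.9091
Step 4: 260 μL + 20.7 mL = 20960 μL total → factor 20960/260 = 80.615
Product of known-step factors = 17138
Overall factor = 6.00 mM / (0.0722 μM) = 83102
x = 83102 / 17138 = 4.85

4.85-fold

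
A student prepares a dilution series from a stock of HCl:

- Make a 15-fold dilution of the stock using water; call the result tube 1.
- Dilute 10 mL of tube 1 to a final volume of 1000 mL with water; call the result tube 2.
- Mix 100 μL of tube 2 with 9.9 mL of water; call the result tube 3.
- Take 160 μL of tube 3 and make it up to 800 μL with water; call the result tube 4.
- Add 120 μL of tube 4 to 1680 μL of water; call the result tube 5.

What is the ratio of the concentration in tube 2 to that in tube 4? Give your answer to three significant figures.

Step 1: 15-fold → factor 15
Step 2: 10 mL brought to 1000 mL → factor 1000/10 = 100
Step 3: 100 μL + 9.9 mL = 10000 μL total → factor 10000/100 = 100
Step 4: 160 μL brought to 800 μL → factor 800/160 = 5
Dilution factor to tube 2 = 1500; to tube 4 = 7.5 × 10^5
[tube 2]/[tube 4] = (factor to tube 4)/(factor to tube 2) = 7.5 × 10^5/1500 = 500

500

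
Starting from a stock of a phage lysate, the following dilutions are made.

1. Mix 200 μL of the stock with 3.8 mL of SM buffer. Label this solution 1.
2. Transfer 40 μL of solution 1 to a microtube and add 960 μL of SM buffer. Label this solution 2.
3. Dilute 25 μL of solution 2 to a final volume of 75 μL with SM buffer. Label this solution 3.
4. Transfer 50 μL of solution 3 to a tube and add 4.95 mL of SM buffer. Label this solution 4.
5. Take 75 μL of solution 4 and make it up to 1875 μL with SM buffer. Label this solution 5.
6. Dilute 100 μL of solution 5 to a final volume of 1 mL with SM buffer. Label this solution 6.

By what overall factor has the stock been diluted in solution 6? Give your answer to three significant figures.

3.75 × 10^7

Step 1: 200 μL + 3.8 mL = 4000 μL total → factor 4000/200 = 20
Step 2: 40 μL + 960 μL = 1000 μL total → factor 1000/40 = 25
Step 3: 25 μL brought to 75 μL → factor 75/25 = 3
Step 4: 50 μL + 4.95 mL = 5000 μL total → factor 5000/50 = 100
Step 5: 75 μL brought to 1875 μL → factor 1875/75 = 25
Step 6: 100 μL brought to 1 mL → factor 1000/100 = 10
Overall dilution factor = 20 × 25 × 3 × 100 × 25 × 10 = 3.75 × 10^7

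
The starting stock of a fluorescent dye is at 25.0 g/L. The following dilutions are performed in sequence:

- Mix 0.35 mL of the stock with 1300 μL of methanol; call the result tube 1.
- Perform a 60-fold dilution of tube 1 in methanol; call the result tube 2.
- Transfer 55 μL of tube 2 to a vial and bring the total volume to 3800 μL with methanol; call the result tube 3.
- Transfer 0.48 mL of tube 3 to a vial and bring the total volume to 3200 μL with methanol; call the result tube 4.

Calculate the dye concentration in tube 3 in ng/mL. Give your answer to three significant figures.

1.28 × 10^3 ng/mL

Step 1: 0.35 mL + 1300 μL = 1.65 mL total → factor 1.65/0.35 = 4.7143
Step 2: 60-fold → factor 60
Step 3: 55 μL brought to 3800 μL → factor 3800/55 = 69.091
Dilution factor through tube 3 = 4.7143 × 60 × 69.091 = 19543
[tube 3] = 25.0 g/L / 19543 = 0.001279 g/L = 1.28 × 10^3 ng/mL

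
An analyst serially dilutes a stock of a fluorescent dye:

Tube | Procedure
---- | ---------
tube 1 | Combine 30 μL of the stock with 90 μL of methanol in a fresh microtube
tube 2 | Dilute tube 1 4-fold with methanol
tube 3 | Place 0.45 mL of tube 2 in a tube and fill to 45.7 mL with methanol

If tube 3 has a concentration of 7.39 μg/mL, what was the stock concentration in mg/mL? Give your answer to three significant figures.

12.0 mg/mL

Step 1: 30 μL + 90 μL = 120 μL total → factor 120/30 = 4
Step 2: 4-fold → factor 4
Step 3: 0.45 mL brought to 45.7 mL → factor 45.7/0.45 = 101.56
Overall dilution factor = 4 × 4 × 101.56 = 1624.9
Stock = 7.39 μg/mL × 1624.9 = 1.201 × 10^4 μg/mL = 12.0 mg/mL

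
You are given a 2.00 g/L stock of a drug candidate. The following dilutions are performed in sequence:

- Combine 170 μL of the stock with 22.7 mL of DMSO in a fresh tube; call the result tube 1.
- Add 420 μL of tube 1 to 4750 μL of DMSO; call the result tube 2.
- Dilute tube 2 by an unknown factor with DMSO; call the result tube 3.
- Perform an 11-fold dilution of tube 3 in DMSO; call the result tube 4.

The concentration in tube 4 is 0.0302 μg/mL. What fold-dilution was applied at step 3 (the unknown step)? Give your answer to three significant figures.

3.64-fold

Step 1: 170 μL + 22.7 mL = 22870 μL total → factor 22870/170 = 134.53
Step 2: 420 μL + 4750 μL = 5170 μL total → factor 5170/420 = 12.31
Step 3: unknown factor x
Step 4: 11-fold → factor 11
Product of known-step factors = 18216
Overall factor = 2.00 g/L / (0.0302 μg/mL) = 66225
x = 66225 / 18216 = 3.64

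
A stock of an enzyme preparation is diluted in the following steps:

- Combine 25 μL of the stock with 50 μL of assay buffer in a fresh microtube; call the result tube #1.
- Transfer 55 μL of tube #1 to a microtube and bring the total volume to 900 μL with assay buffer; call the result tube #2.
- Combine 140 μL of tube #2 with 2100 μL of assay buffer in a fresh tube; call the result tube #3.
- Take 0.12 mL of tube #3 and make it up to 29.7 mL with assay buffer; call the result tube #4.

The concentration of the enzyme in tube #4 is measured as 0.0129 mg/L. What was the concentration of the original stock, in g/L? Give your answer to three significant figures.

2.51 g/L

Step 1: 25 μL + 50 μL = 75 μL total → factor 75/25 = 3
Step 2: 55 μL brought to 900 μL → factor 900/55 = 16.364
Step 3: 140 μL + 2100 μL = 2240 μL total → factor 2240/140 = 16
Step 4: 0.12 mL brought to 29.7 mL → factor 29.7/0.12 = 247.5
Overall dilution factor = 3 × 16.364 × 16 × 247.5 = 1.944 × 10^5
Stock = 0.0129 mg/L × 1.944 × 10^5 = 2508 mg/L = 2.51 g/L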